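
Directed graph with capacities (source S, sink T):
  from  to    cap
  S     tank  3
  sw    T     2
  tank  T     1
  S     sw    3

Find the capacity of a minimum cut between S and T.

Max flow = 3 (via 2 augmenting paths).
In the residual at optimum, the set reachable from S is {S, sw, tank}.
Cut edges: sw->T (cap 2), tank->T (cap 1). Sum = 3.

3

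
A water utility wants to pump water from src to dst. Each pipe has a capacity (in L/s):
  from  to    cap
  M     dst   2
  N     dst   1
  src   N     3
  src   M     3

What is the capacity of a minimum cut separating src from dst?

Max flow = 3 (via 2 augmenting paths).
In the residual at optimum, the set reachable from src is {M, N, src}.
Cut edges: N→dst (cap 1), M→dst (cap 2). Sum = 3.

3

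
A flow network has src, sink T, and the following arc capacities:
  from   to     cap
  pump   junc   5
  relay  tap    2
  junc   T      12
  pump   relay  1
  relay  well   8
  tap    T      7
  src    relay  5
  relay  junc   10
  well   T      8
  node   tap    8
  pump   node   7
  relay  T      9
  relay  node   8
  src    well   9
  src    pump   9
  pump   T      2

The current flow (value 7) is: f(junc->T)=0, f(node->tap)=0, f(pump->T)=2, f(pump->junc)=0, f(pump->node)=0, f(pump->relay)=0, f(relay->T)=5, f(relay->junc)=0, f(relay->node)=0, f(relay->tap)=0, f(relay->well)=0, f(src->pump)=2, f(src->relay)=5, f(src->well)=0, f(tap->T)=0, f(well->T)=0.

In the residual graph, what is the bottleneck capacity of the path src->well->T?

8

Residual capacities along the path: src->well: 9, well->T: 8.
Minimum is 8.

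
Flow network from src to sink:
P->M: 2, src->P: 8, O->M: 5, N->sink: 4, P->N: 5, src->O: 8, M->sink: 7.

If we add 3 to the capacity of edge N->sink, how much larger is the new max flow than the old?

1

Original max flow = 11.
After raising cap(N->sink), augmenting paths through that edge carry 1 more unit.
New max flow = 12. Increase = 1.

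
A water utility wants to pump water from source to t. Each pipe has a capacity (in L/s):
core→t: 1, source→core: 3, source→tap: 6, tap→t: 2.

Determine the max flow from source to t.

Augment source→tap→t: bottleneck 2. Total 2.
Augment source→core→t: bottleneck 1. Total 3.
No augmenting path remains in the residual graph.

3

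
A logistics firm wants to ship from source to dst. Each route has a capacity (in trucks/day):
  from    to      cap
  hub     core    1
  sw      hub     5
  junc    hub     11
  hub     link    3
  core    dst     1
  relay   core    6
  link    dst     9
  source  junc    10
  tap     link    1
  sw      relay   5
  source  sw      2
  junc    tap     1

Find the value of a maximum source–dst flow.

Augment source→sw→relay→core→dst: bottleneck 1. Total 1.
Augment source→sw→hub→link→dst: bottleneck 1. Total 2.
Augment source→junc→hub→link→dst: bottleneck 2. Total 4.
Augment source→junc→tap→link→dst: bottleneck 1. Total 5.
No augmenting path remains in the residual graph.

5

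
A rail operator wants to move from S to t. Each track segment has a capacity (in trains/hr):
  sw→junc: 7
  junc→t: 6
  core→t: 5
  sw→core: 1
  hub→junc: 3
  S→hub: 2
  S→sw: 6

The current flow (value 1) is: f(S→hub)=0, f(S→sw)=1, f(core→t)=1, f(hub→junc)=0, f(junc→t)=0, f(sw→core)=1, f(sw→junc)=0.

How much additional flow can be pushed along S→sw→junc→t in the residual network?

Residual capacities along the path: S→sw: 5, sw→junc: 7, junc→t: 6.
Minimum is 5.

5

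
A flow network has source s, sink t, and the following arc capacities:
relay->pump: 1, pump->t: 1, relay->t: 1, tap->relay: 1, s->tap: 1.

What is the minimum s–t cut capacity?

Max flow = 1 (via 1 augmenting path).
In the residual at optimum, the set reachable from s is {s}.
Cut edges: s->tap (cap 1). Sum = 1.

1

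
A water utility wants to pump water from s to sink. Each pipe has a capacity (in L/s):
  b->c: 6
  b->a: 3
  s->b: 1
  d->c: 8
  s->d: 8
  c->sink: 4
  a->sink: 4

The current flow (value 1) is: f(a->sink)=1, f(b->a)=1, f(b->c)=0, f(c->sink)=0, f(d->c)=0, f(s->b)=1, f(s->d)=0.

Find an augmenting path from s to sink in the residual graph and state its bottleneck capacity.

s->d->c->sink, bottleneck 4

Residual along s->d->c->sink: s->d: 8, d->c: 8, c->sink: 4.
Bottleneck = min = 4.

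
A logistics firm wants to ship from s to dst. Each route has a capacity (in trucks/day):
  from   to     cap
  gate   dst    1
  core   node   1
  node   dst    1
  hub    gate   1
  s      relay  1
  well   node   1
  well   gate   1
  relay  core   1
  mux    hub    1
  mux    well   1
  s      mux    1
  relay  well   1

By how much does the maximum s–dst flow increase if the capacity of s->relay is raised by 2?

Original max flow = 2.
Even with extra capacity on s->relay, another cut of capacity 2 remains binding.
New max flow = 2. Increase = 0.

0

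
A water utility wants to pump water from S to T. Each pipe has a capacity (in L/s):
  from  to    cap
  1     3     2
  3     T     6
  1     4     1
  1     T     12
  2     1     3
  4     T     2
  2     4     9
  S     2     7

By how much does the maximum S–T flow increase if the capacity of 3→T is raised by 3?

0

Original max flow = 5.
Edge 3→T does not cross the min cut (source side {2, 4, S}), so extra capacity there cannot help.
New max flow = 5. Increase = 0.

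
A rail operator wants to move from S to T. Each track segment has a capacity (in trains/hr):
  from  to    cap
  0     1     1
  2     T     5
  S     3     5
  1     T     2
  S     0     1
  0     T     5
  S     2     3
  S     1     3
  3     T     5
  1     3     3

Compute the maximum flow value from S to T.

Augment S->0->T: bottleneck 1. Total 1.
Augment S->1->T: bottleneck 2. Total 3.
Augment S->2->T: bottleneck 3. Total 6.
Augment S->3->T: bottleneck 5. Total 11.
No augmenting path remains in the residual graph.

11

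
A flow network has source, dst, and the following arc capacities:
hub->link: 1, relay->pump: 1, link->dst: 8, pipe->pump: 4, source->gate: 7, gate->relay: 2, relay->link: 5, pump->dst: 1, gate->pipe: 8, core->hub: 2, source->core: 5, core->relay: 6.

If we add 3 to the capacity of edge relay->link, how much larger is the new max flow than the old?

1

Original max flow = 7.
After raising cap(relay->link), augmenting paths through that edge carry 1 more unit.
New max flow = 8. Increase = 1.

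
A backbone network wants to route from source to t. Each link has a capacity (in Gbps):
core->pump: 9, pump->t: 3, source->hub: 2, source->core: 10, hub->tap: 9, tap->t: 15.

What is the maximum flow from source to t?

5

Augment source->hub->tap->t: bottleneck 2. Total 2.
Augment source->core->pump->t: bottleneck 3. Total 5.
No augmenting path remains in the residual graph.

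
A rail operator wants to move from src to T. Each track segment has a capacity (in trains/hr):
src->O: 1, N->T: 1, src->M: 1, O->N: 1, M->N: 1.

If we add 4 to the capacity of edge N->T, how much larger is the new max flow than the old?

1

Original max flow = 1.
After raising cap(N->T), augmenting paths through that edge carry 1 more unit.
New max flow = 2. Increase = 1.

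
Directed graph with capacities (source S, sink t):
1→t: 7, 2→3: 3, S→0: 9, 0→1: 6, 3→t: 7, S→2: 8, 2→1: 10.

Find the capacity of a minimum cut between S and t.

10

Max flow = 10 (via 3 augmenting paths).
In the residual at optimum, the set reachable from S is {0, 1, 2, S}.
Cut edges: 2→3 (cap 3), 1→t (cap 7). Sum = 10.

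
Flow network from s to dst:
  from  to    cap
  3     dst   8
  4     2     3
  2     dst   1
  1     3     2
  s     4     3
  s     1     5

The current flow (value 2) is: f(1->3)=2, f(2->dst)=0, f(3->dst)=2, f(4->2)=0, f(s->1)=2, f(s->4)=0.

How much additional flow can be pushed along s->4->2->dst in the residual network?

Residual capacities along the path: s->4: 3, 4->2: 3, 2->dst: 1.
Minimum is 1.

1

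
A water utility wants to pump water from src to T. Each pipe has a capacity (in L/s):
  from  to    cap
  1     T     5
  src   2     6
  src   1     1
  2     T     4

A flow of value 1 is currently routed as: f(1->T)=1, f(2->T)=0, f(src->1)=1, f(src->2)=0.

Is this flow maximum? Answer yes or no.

Residual path src->2->T has bottleneck 4 > 0.
Pushing 4 along it raises the flow to 5, so the given flow is not maximum.

No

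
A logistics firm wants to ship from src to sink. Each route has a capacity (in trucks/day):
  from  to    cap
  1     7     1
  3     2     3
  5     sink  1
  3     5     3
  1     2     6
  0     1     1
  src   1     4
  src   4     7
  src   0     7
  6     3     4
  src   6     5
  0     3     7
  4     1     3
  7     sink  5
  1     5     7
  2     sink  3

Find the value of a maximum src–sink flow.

Augment src->1->7->sink: bottleneck 1. Total 1.
Augment src->1->2->sink: bottleneck 3. Total 4.
Augment src->6->3->5->sink: bottleneck 1. Total 5.
No augmenting path remains in the residual graph.

5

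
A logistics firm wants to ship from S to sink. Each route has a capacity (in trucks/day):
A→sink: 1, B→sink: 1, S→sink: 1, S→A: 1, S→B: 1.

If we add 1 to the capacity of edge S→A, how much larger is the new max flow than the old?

0

Original max flow = 3.
Even with extra capacity on S→A, another cut of capacity 3 remains binding.
New max flow = 3. Increase = 0.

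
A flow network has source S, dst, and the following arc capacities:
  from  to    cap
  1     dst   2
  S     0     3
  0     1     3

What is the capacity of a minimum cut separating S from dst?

Max flow = 2 (via 1 augmenting path).
In the residual at optimum, the set reachable from S is {0, 1, S}.
Cut edges: 1→dst (cap 2). Sum = 2.

2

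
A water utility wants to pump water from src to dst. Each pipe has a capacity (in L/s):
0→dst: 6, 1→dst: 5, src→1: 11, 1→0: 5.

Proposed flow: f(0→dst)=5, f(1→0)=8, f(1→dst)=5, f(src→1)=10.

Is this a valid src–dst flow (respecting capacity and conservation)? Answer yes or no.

Capacity violated on 1→0: flow 8 > capacity 5.

No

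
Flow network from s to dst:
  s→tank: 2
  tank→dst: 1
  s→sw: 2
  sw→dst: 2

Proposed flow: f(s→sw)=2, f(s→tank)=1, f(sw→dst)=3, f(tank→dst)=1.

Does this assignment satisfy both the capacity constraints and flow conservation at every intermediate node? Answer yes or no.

No

Capacity violated on sw→dst: flow 3 > capacity 2.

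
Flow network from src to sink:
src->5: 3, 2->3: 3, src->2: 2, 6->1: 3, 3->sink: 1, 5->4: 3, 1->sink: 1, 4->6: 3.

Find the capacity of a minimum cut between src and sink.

2

Max flow = 2 (via 2 augmenting paths).
In the residual at optimum, the set reachable from src is {1, 2, 3, 4, 5, 6, src}.
Cut edges: 3->sink (cap 1), 1->sink (cap 1). Sum = 2.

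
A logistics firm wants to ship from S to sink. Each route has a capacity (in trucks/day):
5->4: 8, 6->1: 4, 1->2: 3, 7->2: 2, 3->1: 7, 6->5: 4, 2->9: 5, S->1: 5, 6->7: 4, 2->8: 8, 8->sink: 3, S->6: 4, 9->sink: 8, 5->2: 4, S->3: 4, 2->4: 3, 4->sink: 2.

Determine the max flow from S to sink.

Augment S->6->5->4->sink: bottleneck 2. Total 2.
Augment S->1->2->8->sink: bottleneck 3. Total 5.
Augment S->6->5->2->9->sink: bottleneck 2. Total 7.
No augmenting path remains in the residual graph.

7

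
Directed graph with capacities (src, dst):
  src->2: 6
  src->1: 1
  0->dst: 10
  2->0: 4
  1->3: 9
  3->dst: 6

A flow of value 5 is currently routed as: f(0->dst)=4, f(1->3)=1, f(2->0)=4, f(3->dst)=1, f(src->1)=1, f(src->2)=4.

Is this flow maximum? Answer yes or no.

Residual reachable from src: {2, src}; dst is not reachable.
Saturated cut: 2->0, src->1 with total capacity 5 = current flow value. Flow is maximum.

Yes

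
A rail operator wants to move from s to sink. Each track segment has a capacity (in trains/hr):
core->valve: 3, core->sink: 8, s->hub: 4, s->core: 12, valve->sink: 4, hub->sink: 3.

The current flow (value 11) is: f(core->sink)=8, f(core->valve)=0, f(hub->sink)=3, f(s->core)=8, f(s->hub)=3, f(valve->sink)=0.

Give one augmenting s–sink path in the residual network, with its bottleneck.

Residual along s->core->valve->sink: s->core: 4, core->valve: 3, valve->sink: 4.
Bottleneck = min = 3.

s->core->valve->sink, bottleneck 3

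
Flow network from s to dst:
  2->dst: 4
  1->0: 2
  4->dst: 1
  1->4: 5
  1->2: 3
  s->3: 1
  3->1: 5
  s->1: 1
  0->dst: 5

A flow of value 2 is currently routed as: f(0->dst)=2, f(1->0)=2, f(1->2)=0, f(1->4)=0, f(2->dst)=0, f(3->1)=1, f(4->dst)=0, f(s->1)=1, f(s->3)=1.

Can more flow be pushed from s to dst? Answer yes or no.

No

Residual reachable from s: {s}; dst is not reachable.
Saturated cut: s->3, s->1 with total capacity 2 = current flow value. Flow is maximum.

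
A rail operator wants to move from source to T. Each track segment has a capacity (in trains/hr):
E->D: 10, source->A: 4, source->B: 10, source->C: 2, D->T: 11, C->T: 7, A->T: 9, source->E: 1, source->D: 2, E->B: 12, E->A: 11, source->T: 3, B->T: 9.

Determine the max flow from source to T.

Augment source->T: bottleneck 3. Total 3.
Augment source->C->T: bottleneck 2. Total 5.
Augment source->D->T: bottleneck 2. Total 7.
Augment source->A->T: bottleneck 4. Total 11.
Augment source->B->T: bottleneck 9. Total 20.
Augment source->E->D->T: bottleneck 1. Total 21.
No augmenting path remains in the residual graph.

21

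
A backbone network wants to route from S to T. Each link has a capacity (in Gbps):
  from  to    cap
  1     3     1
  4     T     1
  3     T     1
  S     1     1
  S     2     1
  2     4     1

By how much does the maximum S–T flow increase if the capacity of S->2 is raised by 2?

0

Original max flow = 2.
Even with extra capacity on S->2, another cut of capacity 2 remains binding.
New max flow = 2. Increase = 0.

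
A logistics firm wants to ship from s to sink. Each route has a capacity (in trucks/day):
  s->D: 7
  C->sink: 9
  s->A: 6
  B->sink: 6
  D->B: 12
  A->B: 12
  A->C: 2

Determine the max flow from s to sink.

8

Augment s->D->B->sink: bottleneck 6. Total 6.
Augment s->A->C->sink: bottleneck 2. Total 8.
No augmenting path remains in the residual graph.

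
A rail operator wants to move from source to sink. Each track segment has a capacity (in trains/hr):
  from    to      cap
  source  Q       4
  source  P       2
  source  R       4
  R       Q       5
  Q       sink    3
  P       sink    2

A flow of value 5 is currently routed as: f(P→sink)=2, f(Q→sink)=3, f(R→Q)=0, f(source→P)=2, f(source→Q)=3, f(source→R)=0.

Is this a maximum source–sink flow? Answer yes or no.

Yes

Residual reachable from source: {Q, R, source}; sink is not reachable.
Saturated cut: source→P, Q→sink with total capacity 5 = current flow value. Flow is maximum.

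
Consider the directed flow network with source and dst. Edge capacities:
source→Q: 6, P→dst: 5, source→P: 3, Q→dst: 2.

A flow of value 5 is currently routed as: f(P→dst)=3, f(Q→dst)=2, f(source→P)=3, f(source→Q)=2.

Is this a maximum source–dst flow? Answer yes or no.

Residual reachable from source: {Q, source}; dst is not reachable.
Saturated cut: source→P, Q→dst with total capacity 5 = current flow value. Flow is maximum.

Yes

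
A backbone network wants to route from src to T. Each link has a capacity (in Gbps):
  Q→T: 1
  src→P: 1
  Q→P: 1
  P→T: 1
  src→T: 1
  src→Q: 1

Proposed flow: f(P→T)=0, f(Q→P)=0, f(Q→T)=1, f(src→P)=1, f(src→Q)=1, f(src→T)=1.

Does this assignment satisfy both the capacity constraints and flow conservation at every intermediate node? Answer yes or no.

No

Conservation fails at P: inflow 1 ≠ outflow 0.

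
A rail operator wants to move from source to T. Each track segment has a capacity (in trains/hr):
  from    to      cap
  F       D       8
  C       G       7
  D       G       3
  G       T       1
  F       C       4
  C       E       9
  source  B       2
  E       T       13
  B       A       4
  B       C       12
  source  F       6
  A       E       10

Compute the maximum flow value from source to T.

Augment source->F->D->G->T: bottleneck 1. Total 1.
Augment source->F->C->E->T: bottleneck 4. Total 5.
Augment source->B->C->E->T: bottleneck 2. Total 7.
No augmenting path remains in the residual graph.

7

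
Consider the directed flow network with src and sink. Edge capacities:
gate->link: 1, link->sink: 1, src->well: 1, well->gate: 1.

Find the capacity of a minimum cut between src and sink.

1

Max flow = 1 (via 1 augmenting path).
In the residual at optimum, the set reachable from src is {src}.
Cut edges: src->well (cap 1). Sum = 1.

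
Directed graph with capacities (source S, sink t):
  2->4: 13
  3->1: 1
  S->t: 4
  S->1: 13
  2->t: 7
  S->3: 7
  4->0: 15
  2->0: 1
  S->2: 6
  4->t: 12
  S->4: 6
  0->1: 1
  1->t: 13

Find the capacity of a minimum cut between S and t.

Max flow = 29 (via 4 augmenting paths).
In the residual at optimum, the set reachable from S is {1, 3, S}.
Cut edges: S->2 (cap 6), S->4 (cap 6), S->t (cap 4), 1->t (cap 13). Sum = 29.

29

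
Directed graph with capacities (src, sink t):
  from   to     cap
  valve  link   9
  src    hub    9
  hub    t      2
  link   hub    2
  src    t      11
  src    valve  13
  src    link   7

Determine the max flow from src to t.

Augment src→t: bottleneck 11. Total 11.
Augment src→hub→t: bottleneck 2. Total 13.
No augmenting path remains in the residual graph.

13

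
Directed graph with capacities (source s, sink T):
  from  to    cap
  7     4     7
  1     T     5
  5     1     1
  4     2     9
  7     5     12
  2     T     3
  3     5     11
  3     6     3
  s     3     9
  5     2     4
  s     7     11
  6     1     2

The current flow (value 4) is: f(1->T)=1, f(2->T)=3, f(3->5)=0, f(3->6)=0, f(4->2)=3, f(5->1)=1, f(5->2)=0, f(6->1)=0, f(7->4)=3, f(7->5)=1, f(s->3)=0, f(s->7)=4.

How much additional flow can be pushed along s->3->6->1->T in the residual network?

2

Residual capacities along the path: s->3: 9, 3->6: 3, 6->1: 2, 1->T: 4.
Minimum is 2.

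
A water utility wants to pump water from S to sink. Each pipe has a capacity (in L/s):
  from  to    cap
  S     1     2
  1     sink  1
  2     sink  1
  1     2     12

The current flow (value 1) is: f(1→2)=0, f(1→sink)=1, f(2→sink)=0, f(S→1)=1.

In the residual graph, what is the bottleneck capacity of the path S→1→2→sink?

1

Residual capacities along the path: S→1: 1, 1→2: 12, 2→sink: 1.
Minimum is 1.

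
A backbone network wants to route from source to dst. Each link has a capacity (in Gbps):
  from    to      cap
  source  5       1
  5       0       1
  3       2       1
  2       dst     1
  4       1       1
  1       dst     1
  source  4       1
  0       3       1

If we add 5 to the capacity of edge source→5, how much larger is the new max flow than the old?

Original max flow = 2.
Even with extra capacity on source→5, another cut of capacity 2 remains binding.
New max flow = 2. Increase = 0.

0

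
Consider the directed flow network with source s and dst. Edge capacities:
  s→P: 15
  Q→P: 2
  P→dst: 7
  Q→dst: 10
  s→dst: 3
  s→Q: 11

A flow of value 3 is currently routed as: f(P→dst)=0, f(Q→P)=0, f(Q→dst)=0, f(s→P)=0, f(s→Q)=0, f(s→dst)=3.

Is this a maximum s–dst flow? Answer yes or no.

Residual path s→Q→dst has bottleneck 10 > 0.
Pushing 10 along it raises the flow to 13, so the given flow is not maximum.

No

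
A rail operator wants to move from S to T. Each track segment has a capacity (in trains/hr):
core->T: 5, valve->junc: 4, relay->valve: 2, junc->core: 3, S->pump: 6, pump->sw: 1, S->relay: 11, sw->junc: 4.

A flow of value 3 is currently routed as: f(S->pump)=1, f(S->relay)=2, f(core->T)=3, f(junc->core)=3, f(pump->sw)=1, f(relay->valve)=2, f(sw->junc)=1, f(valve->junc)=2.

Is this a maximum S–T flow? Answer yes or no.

Yes

Residual reachable from S: {S, pump, relay}; T is not reachable.
Saturated cut: pump->sw, relay->valve with total capacity 3 = current flow value. Flow is maximum.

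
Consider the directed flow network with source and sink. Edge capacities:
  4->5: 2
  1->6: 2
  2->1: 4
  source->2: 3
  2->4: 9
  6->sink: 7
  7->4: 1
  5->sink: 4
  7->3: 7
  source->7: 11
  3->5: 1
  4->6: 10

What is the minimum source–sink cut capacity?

Max flow = 5 (via 4 augmenting paths).
In the residual at optimum, the set reachable from source is {3, 7, source}.
Cut edges: source->2 (cap 3), 7->4 (cap 1), 3->5 (cap 1). Sum = 5.

5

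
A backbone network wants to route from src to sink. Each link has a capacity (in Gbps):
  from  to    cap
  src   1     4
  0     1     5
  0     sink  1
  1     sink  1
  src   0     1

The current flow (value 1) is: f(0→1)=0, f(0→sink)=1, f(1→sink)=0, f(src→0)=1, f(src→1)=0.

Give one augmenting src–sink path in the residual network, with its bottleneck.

src→1→sink, bottleneck 1

Residual along src→1→sink: src→1: 4, 1→sink: 1.
Bottleneck = min = 1.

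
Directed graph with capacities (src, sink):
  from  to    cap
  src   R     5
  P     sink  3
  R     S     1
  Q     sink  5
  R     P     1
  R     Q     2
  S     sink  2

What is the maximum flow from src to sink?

4

Augment src->R->Q->sink: bottleneck 2. Total 2.
Augment src->R->S->sink: bottleneck 1. Total 3.
Augment src->R->P->sink: bottleneck 1. Total 4.
No augmenting path remains in the residual graph.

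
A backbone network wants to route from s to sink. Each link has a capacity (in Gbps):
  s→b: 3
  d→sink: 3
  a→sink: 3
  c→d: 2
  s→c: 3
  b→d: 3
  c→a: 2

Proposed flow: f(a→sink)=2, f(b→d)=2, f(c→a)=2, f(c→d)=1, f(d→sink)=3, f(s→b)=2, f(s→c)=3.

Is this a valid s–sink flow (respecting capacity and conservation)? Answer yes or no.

Every edge has 0 ≤ f(e) ≤ cap(e).
At each intermediate node, inflow equals outflow.

Yes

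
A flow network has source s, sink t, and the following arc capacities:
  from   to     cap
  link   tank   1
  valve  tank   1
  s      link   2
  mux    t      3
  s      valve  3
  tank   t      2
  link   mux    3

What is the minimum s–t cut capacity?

Max flow = 3 (via 2 augmenting paths).
In the residual at optimum, the set reachable from s is {s, valve}.
Cut edges: s->link (cap 2), valve->tank (cap 1). Sum = 3.

3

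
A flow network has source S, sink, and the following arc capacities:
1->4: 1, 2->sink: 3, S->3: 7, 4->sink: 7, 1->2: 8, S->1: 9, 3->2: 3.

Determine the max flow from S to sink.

4

Augment S->3->2->sink: bottleneck 3. Total 3.
Augment S->1->4->sink: bottleneck 1. Total 4.
No augmenting path remains in the residual graph.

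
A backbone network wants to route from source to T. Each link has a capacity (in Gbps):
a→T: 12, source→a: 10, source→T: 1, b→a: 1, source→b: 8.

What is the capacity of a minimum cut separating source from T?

Max flow = 12 (via 3 augmenting paths).
In the residual at optimum, the set reachable from source is {b, source}.
Cut edges: source→a (cap 10), source→T (cap 1), b→a (cap 1). Sum = 12.

12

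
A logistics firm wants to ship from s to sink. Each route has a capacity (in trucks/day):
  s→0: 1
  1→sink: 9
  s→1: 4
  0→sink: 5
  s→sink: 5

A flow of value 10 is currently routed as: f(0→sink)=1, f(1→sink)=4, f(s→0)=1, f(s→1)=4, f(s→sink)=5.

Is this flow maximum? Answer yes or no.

Residual reachable from s: {s}; sink is not reachable.
Saturated cut: s→1, s→0, s→sink with total capacity 10 = current flow value. Flow is maximum.

Yes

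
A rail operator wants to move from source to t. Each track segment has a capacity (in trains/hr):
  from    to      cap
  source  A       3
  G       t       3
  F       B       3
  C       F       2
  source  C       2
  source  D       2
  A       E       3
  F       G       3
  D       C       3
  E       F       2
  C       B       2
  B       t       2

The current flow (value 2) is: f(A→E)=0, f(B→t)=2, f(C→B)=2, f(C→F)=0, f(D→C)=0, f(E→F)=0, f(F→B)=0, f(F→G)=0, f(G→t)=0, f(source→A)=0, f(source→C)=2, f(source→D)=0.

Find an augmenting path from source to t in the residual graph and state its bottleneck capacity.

Residual along source→A→E→F→G→t: source→A: 3, A→E: 3, E→F: 2, F→G: 3, G→t: 3.
Bottleneck = min = 2.

source→A→E→F→G→t, bottleneck 2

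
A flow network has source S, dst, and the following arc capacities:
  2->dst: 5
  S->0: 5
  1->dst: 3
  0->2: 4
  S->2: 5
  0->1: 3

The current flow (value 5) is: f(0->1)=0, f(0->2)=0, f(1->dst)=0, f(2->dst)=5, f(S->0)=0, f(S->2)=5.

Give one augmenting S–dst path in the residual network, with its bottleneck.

Residual along S->0->1->dst: S->0: 5, 0->1: 3, 1->dst: 3.
Bottleneck = min = 3.

S->0->1->dst, bottleneck 3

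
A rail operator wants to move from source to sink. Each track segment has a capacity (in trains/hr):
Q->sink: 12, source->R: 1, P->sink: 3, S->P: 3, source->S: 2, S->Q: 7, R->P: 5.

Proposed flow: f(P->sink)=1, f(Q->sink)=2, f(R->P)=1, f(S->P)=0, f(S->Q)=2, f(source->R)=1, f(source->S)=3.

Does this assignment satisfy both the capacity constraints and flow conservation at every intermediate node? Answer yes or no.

No

Capacity violated on source->S: flow 3 > capacity 2.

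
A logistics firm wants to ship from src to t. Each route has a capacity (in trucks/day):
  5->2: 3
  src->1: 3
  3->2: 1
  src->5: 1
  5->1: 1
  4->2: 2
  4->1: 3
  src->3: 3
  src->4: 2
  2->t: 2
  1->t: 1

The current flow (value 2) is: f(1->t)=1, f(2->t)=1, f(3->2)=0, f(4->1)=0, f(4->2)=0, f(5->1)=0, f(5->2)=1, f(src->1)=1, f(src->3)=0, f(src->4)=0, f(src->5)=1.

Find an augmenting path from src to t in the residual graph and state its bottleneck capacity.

Residual along src->3->2->t: src->3: 3, 3->2: 1, 2->t: 1.
Bottleneck = min = 1.

src->3->2->t, bottleneck 1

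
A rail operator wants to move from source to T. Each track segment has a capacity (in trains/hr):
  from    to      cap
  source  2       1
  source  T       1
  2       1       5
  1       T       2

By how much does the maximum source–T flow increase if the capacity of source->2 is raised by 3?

Original max flow = 2.
After raising cap(source->2), augmenting paths through that edge carry 1 more unit.
New max flow = 3. Increase = 1.

1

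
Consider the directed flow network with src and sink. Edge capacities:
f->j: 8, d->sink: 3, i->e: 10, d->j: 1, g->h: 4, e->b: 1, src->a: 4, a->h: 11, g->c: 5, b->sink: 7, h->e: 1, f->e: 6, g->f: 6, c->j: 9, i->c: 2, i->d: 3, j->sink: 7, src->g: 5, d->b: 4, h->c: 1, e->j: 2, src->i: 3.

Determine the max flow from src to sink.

10

Augment src->i->d->sink: bottleneck 3. Total 3.
Augment src->g->f->j->sink: bottleneck 5. Total 8.
Augment src->a->h->c->j->sink: bottleneck 1. Total 9.
Augment src->a->h->e->b->sink: bottleneck 1. Total 10.
No augmenting path remains in the residual graph.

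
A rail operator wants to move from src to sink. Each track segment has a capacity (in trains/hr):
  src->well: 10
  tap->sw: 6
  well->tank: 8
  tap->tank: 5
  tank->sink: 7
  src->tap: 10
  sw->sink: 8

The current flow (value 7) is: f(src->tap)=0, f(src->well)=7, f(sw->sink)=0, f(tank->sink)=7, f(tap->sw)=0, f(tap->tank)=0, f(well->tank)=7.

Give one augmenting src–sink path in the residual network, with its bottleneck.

Residual along src->tap->sw->sink: src->tap: 10, tap->sw: 6, sw->sink: 8.
Bottleneck = min = 6.

src->tap->sw->sink, bottleneck 6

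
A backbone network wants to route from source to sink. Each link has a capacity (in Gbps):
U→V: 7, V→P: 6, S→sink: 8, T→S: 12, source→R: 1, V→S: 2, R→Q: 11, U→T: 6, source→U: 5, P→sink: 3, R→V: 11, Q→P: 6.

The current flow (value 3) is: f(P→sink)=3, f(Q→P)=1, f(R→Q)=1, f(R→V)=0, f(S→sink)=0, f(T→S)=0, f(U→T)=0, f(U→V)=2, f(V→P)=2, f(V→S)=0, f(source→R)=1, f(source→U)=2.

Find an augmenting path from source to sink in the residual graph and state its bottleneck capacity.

Residual along source→U→V→S→sink: source→U: 3, U→V: 5, V→S: 2, S→sink: 8.
Bottleneck = min = 2.

source→U→V→S→sink, bottleneck 2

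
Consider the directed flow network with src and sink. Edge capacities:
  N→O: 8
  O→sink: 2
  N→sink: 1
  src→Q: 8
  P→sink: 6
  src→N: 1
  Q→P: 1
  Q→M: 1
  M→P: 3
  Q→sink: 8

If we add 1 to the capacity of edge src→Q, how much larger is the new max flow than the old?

1

Original max flow = 9.
After raising cap(src→Q), augmenting paths through that edge carry 1 more unit.
New max flow = 10. Increase = 1.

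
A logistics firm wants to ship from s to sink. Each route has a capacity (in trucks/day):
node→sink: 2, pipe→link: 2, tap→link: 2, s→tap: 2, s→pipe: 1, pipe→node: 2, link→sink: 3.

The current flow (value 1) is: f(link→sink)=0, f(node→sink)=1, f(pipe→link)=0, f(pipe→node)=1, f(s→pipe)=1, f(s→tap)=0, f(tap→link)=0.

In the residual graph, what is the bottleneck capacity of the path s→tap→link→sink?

2

Residual capacities along the path: s→tap: 2, tap→link: 2, link→sink: 3.
Minimum is 2.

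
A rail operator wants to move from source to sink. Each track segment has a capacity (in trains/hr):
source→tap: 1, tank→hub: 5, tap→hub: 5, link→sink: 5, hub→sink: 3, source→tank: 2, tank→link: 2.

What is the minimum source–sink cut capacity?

3

Max flow = 3 (via 2 augmenting paths).
In the residual at optimum, the set reachable from source is {source}.
Cut edges: source→tank (cap 2), source→tap (cap 1). Sum = 3.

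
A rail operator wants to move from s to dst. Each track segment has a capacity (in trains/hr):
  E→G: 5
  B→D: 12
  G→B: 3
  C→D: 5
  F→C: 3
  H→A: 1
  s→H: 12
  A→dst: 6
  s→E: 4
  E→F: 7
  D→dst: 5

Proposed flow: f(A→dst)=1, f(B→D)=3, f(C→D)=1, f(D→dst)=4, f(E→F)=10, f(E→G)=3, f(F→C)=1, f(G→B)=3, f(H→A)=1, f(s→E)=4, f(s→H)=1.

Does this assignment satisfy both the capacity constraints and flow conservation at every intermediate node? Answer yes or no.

No

Capacity violated on E→F: flow 10 > capacity 7.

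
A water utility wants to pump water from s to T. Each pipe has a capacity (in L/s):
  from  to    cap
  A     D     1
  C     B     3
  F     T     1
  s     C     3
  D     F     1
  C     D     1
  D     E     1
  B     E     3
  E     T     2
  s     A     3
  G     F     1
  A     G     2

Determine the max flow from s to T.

Augment s->A->G->F->T: bottleneck 1. Total 1.
Augment s->A->D->E->T: bottleneck 1. Total 2.
Augment s->C->B->E->T: bottleneck 1. Total 3.
No augmenting path remains in the residual graph.

3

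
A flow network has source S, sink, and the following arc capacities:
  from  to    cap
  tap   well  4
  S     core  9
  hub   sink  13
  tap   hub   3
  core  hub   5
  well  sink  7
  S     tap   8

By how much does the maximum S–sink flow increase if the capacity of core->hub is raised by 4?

Original max flow = 12.
After raising cap(core->hub), augmenting paths through that edge carry 4 more units.
New max flow = 16. Increase = 4.

4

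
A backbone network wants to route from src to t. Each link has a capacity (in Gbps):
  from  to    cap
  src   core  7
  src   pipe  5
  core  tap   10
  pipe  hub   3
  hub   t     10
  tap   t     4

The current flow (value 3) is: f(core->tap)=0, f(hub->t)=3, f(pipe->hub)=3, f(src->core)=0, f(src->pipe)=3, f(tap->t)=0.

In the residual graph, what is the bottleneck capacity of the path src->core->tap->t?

Residual capacities along the path: src->core: 7, core->tap: 10, tap->t: 4.
Minimum is 4.

4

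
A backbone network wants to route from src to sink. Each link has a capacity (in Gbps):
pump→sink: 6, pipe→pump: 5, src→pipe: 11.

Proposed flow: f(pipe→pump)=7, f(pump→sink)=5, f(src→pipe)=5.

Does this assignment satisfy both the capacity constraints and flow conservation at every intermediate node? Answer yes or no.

Capacity violated on pipe→pump: flow 7 > capacity 5.

No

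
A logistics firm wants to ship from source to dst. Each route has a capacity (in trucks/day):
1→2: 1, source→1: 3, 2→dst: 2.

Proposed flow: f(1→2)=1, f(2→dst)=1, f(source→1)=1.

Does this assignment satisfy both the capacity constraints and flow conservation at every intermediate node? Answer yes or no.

Every edge has 0 ≤ f(e) ≤ cap(e).
At each intermediate node, inflow equals outflow.

Yes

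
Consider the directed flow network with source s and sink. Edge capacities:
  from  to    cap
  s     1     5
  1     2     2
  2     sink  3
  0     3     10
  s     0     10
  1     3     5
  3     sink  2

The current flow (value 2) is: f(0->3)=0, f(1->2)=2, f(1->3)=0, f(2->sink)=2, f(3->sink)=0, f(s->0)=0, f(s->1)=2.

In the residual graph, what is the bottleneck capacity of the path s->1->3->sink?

2

Residual capacities along the path: s->1: 3, 1->3: 5, 3->sink: 2.
Minimum is 2.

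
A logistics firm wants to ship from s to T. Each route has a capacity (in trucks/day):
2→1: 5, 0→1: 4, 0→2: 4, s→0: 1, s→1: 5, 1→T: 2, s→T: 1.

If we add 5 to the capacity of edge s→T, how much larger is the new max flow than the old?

5

Original max flow = 3.
After raising cap(s→T), augmenting paths through that edge carry 5 more units.
New max flow = 8. Increase = 5.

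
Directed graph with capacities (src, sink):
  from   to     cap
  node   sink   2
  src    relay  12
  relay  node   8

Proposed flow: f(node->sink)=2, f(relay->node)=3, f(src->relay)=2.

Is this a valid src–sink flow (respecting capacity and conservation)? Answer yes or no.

No

Conservation fails at relay: inflow 2 ≠ outflow 3.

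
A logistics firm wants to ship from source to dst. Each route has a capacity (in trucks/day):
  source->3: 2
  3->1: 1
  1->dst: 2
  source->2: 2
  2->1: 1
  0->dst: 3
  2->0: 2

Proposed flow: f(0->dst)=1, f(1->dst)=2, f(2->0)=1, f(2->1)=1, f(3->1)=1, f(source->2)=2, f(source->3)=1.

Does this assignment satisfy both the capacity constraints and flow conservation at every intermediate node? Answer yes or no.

Yes

Every edge has 0 ≤ f(e) ≤ cap(e).
At each intermediate node, inflow equals outflow.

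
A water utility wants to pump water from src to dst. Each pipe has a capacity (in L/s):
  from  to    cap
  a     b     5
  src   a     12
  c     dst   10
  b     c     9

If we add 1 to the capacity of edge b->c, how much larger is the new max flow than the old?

0

Original max flow = 5.
Edge b->c does not cross the min cut (source side {a, src}), so extra capacity there cannot help.
New max flow = 5. Increase = 0.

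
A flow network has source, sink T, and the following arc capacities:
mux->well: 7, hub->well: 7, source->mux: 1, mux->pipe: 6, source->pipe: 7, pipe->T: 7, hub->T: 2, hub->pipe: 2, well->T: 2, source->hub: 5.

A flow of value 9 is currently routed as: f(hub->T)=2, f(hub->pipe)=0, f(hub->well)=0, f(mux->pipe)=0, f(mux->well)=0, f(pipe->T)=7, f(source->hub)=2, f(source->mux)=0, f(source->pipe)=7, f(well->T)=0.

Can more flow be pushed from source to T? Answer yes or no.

Residual path source->mux->well->T has bottleneck 1 > 0.
Pushing 1 along it raises the flow to 10, so the given flow is not maximum.

Yes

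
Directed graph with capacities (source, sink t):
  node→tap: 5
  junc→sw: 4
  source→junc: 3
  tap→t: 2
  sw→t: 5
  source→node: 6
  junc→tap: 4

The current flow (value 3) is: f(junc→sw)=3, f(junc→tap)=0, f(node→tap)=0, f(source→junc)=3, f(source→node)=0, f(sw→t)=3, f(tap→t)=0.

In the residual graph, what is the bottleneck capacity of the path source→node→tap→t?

2

Residual capacities along the path: source→node: 6, node→tap: 5, tap→t: 2.
Minimum is 2.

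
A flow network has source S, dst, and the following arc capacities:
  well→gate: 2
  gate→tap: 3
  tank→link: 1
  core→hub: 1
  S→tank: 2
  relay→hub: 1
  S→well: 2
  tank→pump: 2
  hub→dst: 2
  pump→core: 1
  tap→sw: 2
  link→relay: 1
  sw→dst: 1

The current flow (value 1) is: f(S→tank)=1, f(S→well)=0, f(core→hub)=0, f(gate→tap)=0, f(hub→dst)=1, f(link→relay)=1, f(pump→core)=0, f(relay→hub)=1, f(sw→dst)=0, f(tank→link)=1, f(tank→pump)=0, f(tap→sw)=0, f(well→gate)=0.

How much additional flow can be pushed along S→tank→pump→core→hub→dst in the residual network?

Residual capacities along the path: S→tank: 1, tank→pump: 2, pump→core: 1, core→hub: 1, hub→dst: 1.
Minimum is 1.

1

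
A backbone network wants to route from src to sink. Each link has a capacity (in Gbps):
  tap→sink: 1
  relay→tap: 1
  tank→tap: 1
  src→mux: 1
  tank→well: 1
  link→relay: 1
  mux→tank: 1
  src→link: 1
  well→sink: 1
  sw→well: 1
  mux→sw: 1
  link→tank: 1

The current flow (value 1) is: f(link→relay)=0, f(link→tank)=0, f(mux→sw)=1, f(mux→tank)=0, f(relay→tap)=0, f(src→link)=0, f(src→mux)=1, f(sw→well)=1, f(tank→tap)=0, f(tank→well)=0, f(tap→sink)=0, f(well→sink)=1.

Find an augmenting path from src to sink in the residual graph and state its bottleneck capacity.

Residual along src→link→tank→tap→sink: src→link: 1, link→tank: 1, tank→tap: 1, tap→sink: 1.
Bottleneck = min = 1.

src→link→tank→tap→sink, bottleneck 1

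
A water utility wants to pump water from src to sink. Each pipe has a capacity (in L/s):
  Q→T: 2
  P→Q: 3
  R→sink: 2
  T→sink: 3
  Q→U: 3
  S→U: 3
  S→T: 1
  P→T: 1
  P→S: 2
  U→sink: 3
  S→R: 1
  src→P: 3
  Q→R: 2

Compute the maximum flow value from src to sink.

Augment src→P→T→sink: bottleneck 1. Total 1.
Augment src→P→S→R→sink: bottleneck 1. Total 2.
Augment src→P→S→T→sink: bottleneck 1. Total 3.
No augmenting path remains in the residual graph.

3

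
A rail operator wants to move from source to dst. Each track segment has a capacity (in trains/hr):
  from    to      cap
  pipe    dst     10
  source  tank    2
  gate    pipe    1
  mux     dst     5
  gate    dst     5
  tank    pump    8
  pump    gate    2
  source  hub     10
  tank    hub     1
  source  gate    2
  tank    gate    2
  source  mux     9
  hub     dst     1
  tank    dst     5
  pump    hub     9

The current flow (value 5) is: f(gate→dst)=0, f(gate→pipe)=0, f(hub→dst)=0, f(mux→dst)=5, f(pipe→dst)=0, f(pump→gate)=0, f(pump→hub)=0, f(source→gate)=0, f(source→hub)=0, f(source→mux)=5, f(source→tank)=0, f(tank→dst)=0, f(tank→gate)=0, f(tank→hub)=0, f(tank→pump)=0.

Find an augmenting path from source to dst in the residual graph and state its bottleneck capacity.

source→tank→dst, bottleneck 2

Residual along source→tank→dst: source→tank: 2, tank→dst: 5.
Bottleneck = min = 2.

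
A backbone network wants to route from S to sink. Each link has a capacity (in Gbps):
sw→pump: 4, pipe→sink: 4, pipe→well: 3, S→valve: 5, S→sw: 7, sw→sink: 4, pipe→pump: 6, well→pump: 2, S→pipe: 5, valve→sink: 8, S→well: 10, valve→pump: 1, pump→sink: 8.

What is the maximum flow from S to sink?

Augment S→valve→sink: bottleneck 5. Total 5.
Augment S→pipe→sink: bottleneck 4. Total 9.
Augment S→sw→sink: bottleneck 4. Total 13.
Augment S→pipe→pump→sink: bottleneck 1. Total 14.
Augment S→sw→pump→sink: bottleneck 3. Total 17.
Augment S→well→pump→sink: bottleneck 2. Total 19.
No augmenting path remains in the residual graph.

19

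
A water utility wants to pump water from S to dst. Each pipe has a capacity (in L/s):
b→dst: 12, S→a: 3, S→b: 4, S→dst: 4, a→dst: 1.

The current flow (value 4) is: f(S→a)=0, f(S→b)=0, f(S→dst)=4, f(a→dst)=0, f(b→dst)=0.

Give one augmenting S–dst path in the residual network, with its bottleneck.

S→b→dst, bottleneck 4

Residual along S→b→dst: S→b: 4, b→dst: 12.
Bottleneck = min = 4.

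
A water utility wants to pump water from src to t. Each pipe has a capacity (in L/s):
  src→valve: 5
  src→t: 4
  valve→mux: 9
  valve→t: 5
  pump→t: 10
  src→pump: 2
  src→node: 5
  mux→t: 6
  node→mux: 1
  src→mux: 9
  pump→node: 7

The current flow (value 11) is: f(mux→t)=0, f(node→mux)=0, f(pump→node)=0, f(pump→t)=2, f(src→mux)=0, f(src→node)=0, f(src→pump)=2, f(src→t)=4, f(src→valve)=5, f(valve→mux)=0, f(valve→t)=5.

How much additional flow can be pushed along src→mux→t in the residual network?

6

Residual capacities along the path: src→mux: 9, mux→t: 6.
Minimum is 6.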